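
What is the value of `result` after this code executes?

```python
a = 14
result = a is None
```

a = 14; result = False

False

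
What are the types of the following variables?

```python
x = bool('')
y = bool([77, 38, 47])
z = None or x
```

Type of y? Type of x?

bool() returns bool; bool() returns bool

bool, bool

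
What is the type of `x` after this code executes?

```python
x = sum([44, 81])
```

sum() of ints returns int

int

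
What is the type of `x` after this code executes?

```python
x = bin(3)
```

bin() returns str representation

str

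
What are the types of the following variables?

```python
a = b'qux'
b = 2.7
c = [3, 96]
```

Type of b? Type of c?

b is assigned a number with a decimal point, so it is a float; c is assigned a list literal (square brackets)

float, list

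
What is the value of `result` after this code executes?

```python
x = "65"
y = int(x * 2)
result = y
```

x = '65'; y = 6565; result = 6565

6565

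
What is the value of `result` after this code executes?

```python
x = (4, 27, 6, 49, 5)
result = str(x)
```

x = (4, 27, 6, 49, 5); result = '(4, 27, 6, 49, 5)'

'(4, 27, 6, 49, 5)'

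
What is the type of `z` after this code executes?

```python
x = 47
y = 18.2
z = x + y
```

int + float = float

float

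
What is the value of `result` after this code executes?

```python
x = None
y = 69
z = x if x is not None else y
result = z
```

x = None; y = 69; z = 69; result = 69

69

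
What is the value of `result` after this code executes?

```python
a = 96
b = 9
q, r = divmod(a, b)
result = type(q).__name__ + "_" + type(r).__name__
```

a is int; b is int; q is int; r is int; result = 'int_int'

'int_int'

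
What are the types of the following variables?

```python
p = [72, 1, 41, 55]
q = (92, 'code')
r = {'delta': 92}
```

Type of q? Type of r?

q is assigned a tuple (parenthesized, comma-separated values); r is assigned a dict literal ({key: value})

tuple, dict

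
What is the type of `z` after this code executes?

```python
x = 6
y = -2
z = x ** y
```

int ** negative = float

float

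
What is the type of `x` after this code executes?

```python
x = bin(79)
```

bin() returns str representation

str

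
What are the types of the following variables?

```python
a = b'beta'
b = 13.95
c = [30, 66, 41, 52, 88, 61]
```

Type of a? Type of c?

a is assigned a bytes literal (b'...' prefix); c is assigned a list literal (square brackets)

bytes, list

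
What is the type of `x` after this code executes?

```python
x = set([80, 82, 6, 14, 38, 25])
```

set() constructor returns set

set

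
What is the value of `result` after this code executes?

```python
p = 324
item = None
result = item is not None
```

p = 324; item = None; result = False

False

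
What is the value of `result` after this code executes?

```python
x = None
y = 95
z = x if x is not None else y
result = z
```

x = None; y = 95; z = 95; result = 95

95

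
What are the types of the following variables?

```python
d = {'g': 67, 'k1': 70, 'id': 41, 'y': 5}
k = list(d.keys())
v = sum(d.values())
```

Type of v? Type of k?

sum of ints is int; list() converts to list

int, list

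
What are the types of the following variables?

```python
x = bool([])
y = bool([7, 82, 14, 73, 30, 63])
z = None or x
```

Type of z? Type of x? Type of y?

None or bool returns the bool; bool() returns bool; bool() returns bool

bool, bool, bool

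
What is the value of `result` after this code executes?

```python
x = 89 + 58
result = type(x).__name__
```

x is int; result = 'int'

'int'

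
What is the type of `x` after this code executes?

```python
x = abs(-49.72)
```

abs() of float returns float

float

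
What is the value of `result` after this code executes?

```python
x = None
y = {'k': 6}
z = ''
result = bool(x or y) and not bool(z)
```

x = None; y = {'k': 6}; z = ''; result = True

True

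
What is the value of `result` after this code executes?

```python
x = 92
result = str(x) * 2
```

x = 92; result = '9292'

'9292'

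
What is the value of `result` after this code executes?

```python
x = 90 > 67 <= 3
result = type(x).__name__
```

x is bool; result = 'bool'

'bool'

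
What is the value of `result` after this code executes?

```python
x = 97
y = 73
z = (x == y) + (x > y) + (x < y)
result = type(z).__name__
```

x is int; y is int; z is int; result = 'int'

'int'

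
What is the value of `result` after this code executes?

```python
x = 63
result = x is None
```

x = 63; result = False

False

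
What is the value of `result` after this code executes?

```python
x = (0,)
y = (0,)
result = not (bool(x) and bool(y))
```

x = (0,); y = (0,); result = False

False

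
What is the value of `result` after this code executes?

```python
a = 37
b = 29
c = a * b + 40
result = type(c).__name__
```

a is int; b is int; c is int; result = 'int'

'int'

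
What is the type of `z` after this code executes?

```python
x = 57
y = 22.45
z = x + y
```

int + float = float

float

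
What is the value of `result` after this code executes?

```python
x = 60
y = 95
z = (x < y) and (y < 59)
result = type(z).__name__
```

x is int; y is int; z is bool; result = 'bool'

'bool'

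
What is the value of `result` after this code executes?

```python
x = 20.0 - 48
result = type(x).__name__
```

x is float; result = 'float'

'float'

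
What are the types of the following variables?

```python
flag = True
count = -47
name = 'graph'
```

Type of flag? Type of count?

flag is assigned the constant True, which has type bool; count is assigned a bare integer (no decimal point), so it is an int

bool, int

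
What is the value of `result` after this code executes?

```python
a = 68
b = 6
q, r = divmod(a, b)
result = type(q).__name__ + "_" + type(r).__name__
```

a is int; b is int; q is int; r is int; result = 'int_int'

'int_int'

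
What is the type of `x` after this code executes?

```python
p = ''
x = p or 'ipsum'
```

'or' returns first truthy value (str)

str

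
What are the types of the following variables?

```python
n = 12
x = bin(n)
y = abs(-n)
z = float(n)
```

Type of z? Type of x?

float() returns float; bin() returns str

float, str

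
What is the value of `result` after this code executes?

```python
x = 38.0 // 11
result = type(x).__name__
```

x is float; result = 'float'

'float'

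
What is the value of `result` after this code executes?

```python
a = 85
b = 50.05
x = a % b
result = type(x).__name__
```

a is int; b is float; x is float; result = 'float'

'float'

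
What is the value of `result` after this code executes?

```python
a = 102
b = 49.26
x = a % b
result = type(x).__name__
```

a is int; b is float; x is float; result = 'float'

'float'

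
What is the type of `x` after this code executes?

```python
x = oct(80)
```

oct() returns str representation

str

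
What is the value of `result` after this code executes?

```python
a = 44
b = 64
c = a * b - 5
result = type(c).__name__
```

a is int; b is int; c is int; result = 'int'

'int'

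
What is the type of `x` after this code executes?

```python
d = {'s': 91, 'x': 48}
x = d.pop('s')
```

dict.pop() returns the value

int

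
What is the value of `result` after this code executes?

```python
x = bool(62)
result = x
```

x = True; result = True

True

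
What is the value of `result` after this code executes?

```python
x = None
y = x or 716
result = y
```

x = None; y = 716; result = 716

716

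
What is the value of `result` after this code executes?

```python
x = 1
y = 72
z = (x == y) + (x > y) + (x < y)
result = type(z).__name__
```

x is int; y is int; z is int; result = 'int'

'int'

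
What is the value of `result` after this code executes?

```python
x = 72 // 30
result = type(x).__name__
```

x is int; result = 'int'

'int'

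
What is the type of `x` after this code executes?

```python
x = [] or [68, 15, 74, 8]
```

'or' returns first truthy value (list)

list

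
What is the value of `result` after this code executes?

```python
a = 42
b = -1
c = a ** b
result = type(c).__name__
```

a is int; b is int; c is float; result = 'float'

'float'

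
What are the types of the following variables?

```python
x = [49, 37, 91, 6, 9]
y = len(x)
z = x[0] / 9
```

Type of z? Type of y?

int / int = float; len() returns int

float, int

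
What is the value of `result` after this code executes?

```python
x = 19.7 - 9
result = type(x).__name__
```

x is float; result = 'float'

'float'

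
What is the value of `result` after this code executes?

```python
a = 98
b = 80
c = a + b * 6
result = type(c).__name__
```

a is int; b is int; c is int; result = 'int'

'int'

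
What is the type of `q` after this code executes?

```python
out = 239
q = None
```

None has type NoneType

NoneType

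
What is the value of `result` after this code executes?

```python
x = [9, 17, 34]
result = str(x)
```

x = [9, 17, 34]; result = '[9, 17, 34]'

'[9, 17, 34]'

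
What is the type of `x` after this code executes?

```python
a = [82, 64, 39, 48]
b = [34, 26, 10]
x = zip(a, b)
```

zip() returns a zip object

zip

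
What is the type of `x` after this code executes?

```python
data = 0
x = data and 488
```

'and' returns first falsy value (0 is int)

int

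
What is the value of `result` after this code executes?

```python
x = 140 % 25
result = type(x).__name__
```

x is int; result = 'int'

'int'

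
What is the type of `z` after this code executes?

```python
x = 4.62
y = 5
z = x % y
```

float % int = float

float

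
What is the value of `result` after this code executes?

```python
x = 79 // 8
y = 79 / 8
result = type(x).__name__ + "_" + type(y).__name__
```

x is int; y is float; result = 'int_float'

'int_float'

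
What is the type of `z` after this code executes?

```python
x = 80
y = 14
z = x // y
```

int // int = int

int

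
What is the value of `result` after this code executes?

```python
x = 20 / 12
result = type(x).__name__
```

x is float; result = 'float'

'float'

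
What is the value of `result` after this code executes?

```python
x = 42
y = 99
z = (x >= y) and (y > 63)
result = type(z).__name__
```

x is int; y is int; z is bool; result = 'bool'

'bool'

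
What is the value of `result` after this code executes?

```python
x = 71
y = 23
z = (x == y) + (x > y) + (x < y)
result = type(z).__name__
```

x is int; y is int; z is int; result = 'int'

'int'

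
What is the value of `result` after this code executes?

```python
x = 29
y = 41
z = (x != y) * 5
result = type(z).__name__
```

x is int; y is int; z is int; result = 'int'

'int'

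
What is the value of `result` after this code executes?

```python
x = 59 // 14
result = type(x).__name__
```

x is int; result = 'int'

'int'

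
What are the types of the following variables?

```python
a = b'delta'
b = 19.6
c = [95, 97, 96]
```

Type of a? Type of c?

a is assigned a bytes literal (b'...' prefix); c is assigned a list literal (square brackets)

bytes, list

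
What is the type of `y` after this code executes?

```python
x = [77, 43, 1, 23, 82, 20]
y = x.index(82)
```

list.index() returns int

int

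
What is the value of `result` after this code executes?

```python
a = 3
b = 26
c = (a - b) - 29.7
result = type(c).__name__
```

a is int; b is int; c is float; result = 'float'

'float'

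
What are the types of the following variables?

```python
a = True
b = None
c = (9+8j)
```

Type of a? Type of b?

a is assigned the constant True, which has type bool; b is assigned None, whose type is NoneType

bool, NoneType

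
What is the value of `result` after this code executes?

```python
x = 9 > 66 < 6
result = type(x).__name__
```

x is bool; result = 'bool'

'bool'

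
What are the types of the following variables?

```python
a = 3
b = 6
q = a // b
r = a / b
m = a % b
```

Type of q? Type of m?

// returns int; % of ints returns int

int, int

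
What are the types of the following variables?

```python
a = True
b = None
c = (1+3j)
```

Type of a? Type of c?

a is assigned the constant True, which has type bool; c is assigned (1+3j), an int plus an imaginary literal (j suffix), which evaluates to complex

bool, complex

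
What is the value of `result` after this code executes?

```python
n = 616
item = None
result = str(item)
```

n = 616; item = None; result = 'None'

'None'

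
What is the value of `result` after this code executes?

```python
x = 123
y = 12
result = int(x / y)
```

x = 123; y = 12; result = 10

10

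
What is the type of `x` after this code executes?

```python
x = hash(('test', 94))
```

hash() returns int

int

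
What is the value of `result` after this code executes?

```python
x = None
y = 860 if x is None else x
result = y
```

x = None; y = 860; result = 860

860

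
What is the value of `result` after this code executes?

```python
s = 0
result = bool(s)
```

s = 0; result = False

False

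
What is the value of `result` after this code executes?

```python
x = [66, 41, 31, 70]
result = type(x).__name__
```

x is list; result = 'list'

'list'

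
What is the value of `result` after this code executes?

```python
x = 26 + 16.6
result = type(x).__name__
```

x is float; result = 'float'

'float'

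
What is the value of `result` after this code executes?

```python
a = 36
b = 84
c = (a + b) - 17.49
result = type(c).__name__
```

a is int; b is int; c is float; result = 'float'

'float'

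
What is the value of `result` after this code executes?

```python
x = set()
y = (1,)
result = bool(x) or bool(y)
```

x = set(); y = (1,); result = True

True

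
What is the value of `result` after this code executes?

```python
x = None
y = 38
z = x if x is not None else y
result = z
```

x = None; y = 38; z = 38; result = 38

38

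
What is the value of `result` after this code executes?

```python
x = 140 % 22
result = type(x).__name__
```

x is int; result = 'int'

'int'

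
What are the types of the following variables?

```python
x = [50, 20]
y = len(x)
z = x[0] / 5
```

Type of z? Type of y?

int / int = float; len() returns int

float, int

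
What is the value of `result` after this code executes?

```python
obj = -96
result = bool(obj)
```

obj = -96; result = True

True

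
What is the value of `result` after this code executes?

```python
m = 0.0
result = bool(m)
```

m = 0.0; result = False

False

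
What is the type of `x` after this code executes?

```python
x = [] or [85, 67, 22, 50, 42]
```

'or' returns first truthy value (list)

list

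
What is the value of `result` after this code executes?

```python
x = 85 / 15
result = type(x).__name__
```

x is float; result = 'float'

'float'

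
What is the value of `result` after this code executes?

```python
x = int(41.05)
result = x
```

x = 41; result = 41

41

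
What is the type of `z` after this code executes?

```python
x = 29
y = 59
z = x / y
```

int / int = float

float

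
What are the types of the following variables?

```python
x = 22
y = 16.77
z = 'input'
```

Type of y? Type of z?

y is assigned a number with a decimal point, so it is a float; z is assigned a quoted string literal, so it is a str

float, str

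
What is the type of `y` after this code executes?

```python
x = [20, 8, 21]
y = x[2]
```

Indexing list[int] returns int

int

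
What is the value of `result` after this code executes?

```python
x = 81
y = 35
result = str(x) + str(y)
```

x = 81; y = 35; result = '8135'

'8135'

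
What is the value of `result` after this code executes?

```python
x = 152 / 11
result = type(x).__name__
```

x is float; result = 'float'

'float'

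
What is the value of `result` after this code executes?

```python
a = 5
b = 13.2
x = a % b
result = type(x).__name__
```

a is int; b is float; x is float; result = 'float'

'float'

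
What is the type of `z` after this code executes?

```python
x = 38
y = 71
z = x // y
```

int // int = int

int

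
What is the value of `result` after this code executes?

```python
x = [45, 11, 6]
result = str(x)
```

x = [45, 11, 6]; result = '[45, 11, 6]'

'[45, 11, 6]'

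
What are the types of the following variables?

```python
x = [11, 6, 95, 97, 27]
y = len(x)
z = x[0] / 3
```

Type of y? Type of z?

len() returns int; int / int = float

int, float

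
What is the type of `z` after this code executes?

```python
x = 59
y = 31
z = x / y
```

int / int = float

float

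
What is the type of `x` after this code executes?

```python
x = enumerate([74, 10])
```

enumerate() returns an enumerate object

enumerate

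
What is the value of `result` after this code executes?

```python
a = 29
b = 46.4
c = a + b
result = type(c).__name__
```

a is int; b is float; c is float; result = 'float'

'float'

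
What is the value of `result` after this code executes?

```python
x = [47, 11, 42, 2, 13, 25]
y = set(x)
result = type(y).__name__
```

x is list; y is set; result = 'set'

'set'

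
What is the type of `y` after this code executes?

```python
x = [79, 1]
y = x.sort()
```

list.sort() returns None (mutates in place)

NoneType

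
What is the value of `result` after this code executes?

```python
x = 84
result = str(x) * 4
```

x = 84; result = '84848484'

'84848484'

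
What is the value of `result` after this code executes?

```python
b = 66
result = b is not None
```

b = 66; result = True

True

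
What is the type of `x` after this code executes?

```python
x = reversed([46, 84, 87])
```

reversed() on a list returns list_reverseiterator

list_reverseiterator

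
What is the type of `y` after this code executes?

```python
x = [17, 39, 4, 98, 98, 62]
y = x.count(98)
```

list.count() returns int

int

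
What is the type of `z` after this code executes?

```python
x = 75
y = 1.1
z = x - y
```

int - float = float

float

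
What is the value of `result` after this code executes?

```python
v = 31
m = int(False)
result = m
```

v = 31; m = 0; result = 0

0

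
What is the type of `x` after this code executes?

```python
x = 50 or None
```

'or' returns first truthy value

int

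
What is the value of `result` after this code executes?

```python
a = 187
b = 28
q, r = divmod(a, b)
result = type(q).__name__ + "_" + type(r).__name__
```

a is int; b is int; q is int; r is int; result = 'int_int'

'int_int'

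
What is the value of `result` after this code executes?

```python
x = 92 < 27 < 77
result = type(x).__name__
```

x is bool; result = 'bool'

'bool'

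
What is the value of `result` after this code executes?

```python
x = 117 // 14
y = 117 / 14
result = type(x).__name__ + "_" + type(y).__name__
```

x is int; y is float; result = 'int_float'

'int_float'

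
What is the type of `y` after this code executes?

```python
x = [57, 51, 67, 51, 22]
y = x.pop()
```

list.pop() returns the popped element

int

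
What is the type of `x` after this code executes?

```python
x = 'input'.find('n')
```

str.find() returns int index

int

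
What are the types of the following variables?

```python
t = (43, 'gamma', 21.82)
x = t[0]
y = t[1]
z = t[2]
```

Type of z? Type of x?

tuple[2] is float; tuple[0] is int

float, int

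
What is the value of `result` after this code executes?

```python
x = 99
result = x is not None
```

x = 99; result = True

True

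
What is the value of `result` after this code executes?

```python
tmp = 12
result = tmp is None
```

tmp = 12; result = False

False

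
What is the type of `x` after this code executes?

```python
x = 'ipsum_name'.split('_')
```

str.split() returns list

list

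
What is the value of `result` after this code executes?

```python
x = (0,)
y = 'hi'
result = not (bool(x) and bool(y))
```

x = (0,); y = 'hi'; result = False

False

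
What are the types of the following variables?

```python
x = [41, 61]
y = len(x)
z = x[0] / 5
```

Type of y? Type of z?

len() returns int; int / int = float

int, float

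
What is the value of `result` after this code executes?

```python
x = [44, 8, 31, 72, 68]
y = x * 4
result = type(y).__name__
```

x is list; y is list; result = 'list'

'list'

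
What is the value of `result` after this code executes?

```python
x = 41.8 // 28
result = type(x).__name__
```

x is float; result = 'float'

'float'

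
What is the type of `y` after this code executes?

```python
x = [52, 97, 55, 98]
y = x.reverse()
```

list.reverse() returns None

NoneType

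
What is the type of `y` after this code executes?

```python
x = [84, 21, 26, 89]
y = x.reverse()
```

list.reverse() returns None

NoneType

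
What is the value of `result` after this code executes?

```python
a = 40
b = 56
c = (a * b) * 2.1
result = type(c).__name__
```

a is int; b is int; c is float; result = 'float'

'float'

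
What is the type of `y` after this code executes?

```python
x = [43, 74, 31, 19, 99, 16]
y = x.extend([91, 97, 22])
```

list.extend() returns None

NoneType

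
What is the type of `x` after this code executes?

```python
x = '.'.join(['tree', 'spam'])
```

str.join() returns str

str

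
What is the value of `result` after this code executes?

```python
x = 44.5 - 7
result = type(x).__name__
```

x is float; result = 'float'

'float'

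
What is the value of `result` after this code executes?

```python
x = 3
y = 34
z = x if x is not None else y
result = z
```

x = 3; y = 34; z = 3; result = 3

3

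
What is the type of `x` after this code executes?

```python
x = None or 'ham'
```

'or' with None returns the other truthy value (str)

str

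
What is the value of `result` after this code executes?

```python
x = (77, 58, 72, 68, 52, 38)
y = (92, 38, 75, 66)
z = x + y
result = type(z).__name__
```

x is tuple; y is tuple; z is tuple; result = 'tuple'

'tuple'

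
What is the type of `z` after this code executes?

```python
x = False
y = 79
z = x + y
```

bool + int = int (bool is subclass of int)

int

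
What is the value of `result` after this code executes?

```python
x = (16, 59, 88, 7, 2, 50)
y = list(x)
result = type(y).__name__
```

x is tuple; y is list; result = 'list'

'list'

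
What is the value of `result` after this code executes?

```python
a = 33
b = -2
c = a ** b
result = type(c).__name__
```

a is int; b is int; c is float; result = 'float'

'float'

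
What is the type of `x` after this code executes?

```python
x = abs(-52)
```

abs() of int returns int

int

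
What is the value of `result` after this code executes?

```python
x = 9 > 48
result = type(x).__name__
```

x is bool; result = 'bool'

'bool'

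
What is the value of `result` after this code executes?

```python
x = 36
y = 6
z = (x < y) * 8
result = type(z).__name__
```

x is int; y is int; z is int; result = 'int'

'int'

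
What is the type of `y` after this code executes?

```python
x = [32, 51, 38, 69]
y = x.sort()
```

list.sort() returns None (mutates in place)

NoneType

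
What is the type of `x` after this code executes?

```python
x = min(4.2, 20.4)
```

min() of floats returns float

float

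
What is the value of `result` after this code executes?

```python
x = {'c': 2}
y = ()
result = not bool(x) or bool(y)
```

x = {'c': 2}; y = (); result = False

False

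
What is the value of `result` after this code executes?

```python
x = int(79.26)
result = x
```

x = 79; result = 79

79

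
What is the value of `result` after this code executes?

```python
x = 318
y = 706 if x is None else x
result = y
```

x = 318; y = 318; result = 318

318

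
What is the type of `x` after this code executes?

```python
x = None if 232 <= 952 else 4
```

232 <= 952 is True, so the if branch is taken

NoneType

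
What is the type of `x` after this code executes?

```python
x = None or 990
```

'or' with None returns the other truthy value

int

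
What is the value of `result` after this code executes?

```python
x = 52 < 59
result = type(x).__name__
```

x is bool; result = 'bool'

'bool'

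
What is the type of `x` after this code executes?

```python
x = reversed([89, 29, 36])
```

reversed() on a list returns list_reverseiterator

list_reverseiterator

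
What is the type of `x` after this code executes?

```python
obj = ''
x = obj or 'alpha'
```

'or' returns first truthy value (str)

str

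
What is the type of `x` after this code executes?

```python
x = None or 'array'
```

'or' with None returns the other truthy value (str)

str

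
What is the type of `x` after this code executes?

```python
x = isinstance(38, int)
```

isinstance() returns bool

bool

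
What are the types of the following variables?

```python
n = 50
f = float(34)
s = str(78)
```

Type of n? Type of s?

n is assigned a bare integer (no decimal point), so it is an int; s is assigned the result of calling str(), which returns a str

int, str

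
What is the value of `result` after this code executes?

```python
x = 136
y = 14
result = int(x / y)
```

x = 136; y = 14; result = 9

9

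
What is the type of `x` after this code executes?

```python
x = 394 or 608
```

'or' returns first truthy value (int)

int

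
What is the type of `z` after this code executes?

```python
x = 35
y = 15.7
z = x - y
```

int - float = float

float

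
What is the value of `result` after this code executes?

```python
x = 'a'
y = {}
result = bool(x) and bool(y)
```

x = 'a'; y = {}; result = False

False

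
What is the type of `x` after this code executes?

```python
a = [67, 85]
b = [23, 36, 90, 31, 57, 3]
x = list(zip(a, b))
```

list(zip()) returns a list of tuples

list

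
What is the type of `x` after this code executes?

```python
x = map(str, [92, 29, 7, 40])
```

map() returns a map object

map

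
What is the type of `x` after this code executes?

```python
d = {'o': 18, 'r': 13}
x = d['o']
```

Accessing dict[str, int] with str key returns int

int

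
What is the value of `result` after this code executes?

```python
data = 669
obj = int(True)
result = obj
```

data = 669; obj = 1; result = 1

1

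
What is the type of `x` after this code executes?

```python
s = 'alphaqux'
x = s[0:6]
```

Slicing a str returns str

str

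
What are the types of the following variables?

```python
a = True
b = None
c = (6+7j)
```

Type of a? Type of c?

a is assigned the constant True, which has type bool; c is assigned (6+7j), an int plus an imaginary literal (j suffix), which evaluates to complex

bool, complex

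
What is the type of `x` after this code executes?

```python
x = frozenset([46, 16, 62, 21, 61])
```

frozenset() returns frozenset

frozenset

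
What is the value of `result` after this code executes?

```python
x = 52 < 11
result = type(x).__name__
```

x is bool; result = 'bool'

'bool'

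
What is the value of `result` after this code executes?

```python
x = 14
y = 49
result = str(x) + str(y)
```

x = 14; y = 49; result = '1449'

'1449'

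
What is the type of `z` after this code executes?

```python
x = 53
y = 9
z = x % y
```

int % int = int

int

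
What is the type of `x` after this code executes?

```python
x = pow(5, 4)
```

pow(int, int) returns int

int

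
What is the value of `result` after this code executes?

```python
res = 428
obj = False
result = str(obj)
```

res = 428; obj = False; result = 'False'

'False'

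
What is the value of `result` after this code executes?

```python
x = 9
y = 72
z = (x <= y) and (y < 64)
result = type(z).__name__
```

x is int; y is int; z is bool; result = 'bool'

'bool'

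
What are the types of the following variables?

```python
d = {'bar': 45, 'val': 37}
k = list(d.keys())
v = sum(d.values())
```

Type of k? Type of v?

list() converts to list; sum of ints is int

list, int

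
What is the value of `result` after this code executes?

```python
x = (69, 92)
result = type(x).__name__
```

x is tuple; result = 'tuple'

'tuple'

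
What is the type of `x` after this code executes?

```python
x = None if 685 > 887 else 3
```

685 > 887 is False, so the else branch is taken

int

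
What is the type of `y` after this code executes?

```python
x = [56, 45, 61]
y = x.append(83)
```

list.append() returns None (mutates in place)

NoneType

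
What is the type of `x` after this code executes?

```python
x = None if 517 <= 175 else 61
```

517 <= 175 is False, so the else branch is taken

int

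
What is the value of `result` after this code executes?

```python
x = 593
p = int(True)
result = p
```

x = 593; p = 1; result = 1

1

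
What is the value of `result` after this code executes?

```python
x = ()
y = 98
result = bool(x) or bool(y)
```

x = (); y = 98; result = True

True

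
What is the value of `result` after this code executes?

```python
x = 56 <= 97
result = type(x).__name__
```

x is bool; result = 'bool'

'bool'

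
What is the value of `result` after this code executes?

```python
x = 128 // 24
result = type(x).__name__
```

x is int; result = 'int'

'int'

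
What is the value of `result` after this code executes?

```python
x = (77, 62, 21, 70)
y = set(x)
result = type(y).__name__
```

x is tuple; y is set; result = 'set'

'set'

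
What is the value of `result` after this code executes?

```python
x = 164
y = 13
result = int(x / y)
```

x = 164; y = 13; result = 12

12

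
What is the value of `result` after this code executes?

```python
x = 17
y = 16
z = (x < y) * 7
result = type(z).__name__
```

x is int; y is int; z is int; result = 'int'

'int'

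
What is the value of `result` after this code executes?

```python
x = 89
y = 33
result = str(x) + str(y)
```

x = 89; y = 33; result = '8933'

'8933'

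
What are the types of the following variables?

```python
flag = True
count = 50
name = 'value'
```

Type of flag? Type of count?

flag is assigned the constant True, which has type bool; count is assigned a bare integer (no decimal point), so it is an int

bool, int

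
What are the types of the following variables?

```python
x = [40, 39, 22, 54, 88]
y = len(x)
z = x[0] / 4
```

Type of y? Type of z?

len() returns int; int / int = float

int, float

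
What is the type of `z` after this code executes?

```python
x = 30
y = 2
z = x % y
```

int % int = int

int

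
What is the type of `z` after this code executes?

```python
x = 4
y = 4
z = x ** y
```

positive int ** positive int = int

int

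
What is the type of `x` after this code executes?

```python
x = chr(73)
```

chr() returns str (single char)

str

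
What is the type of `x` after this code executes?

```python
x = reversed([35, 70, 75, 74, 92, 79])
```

reversed() on a list returns list_reverseiterator

list_reverseiterator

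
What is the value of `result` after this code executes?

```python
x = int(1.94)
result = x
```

x = 1; result = 1

1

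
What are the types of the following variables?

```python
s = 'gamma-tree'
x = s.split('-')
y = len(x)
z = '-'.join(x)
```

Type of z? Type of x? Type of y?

str.join() returns str; str.split() returns list; len() returns int

str, list, int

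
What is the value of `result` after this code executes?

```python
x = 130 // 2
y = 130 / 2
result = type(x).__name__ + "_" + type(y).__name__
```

x is int; y is float; result = 'int_float'

'int_float'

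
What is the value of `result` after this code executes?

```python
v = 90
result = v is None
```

v = 90; result = False

False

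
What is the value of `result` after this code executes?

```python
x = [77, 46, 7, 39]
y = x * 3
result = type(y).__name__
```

x is list; y is list; result = 'list'

'list'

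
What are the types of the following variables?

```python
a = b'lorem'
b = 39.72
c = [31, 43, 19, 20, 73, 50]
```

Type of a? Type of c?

a is assigned a bytes literal (b'...' prefix); c is assigned a list literal (square brackets)

bytes, list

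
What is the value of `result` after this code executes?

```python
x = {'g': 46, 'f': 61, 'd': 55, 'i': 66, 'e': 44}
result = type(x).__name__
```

x is dict; result = 'dict'

'dict'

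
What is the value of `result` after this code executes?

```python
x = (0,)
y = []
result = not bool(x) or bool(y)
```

x = (0,); y = []; result = False

False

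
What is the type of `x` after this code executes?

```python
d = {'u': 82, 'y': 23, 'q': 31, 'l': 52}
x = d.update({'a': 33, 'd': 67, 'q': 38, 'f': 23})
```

dict.update() returns None

NoneType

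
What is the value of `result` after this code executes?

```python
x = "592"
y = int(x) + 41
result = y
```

x = '592'; y = 633; result = 633

633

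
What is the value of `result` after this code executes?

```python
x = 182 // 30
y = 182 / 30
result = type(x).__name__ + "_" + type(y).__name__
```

x is int; y is float; result = 'int_float'

'int_float'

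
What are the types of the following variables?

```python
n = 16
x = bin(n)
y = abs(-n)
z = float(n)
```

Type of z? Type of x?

float() returns float; bin() returns str

float, str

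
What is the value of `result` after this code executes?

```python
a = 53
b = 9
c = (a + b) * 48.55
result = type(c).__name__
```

a is int; b is int; c is float; result = 'float'

'float'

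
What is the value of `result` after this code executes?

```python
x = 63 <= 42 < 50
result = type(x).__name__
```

x is bool; result = 'bool'

'bool'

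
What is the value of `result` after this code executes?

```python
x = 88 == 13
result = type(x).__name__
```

x is bool; result = 'bool'

'bool'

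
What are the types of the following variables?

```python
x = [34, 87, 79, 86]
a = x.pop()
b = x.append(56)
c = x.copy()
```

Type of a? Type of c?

pop() returns element; copy() returns list

int, list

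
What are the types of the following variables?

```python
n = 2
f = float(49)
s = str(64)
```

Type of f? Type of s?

f is assigned the result of calling float(), which returns a float; s is assigned the result of calling str(), which returns a str

float, str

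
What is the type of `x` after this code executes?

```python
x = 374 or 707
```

'or' returns first truthy value (int)

int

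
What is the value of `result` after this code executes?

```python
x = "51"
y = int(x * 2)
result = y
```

x = '51'; y = 5151; result = 5151

5151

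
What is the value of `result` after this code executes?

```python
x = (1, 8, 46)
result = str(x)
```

x = (1, 8, 46); result = '(1, 8, 46)'

'(1, 8, 46)'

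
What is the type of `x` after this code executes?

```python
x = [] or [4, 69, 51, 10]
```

'or' returns first truthy value (list)

list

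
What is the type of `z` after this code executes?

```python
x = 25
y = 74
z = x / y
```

int / int = float

float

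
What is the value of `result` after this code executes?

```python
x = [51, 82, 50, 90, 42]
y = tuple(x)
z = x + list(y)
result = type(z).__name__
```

x is list; y is tuple; z is list; result = 'list'

'list'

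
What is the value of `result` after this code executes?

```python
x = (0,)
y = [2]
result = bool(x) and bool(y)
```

x = (0,); y = [2]; result = True

True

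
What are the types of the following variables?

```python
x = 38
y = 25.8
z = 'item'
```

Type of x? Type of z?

x is assigned a bare integer (no decimal point), so it is an int; z is assigned a quoted string literal, so it is a str

int, str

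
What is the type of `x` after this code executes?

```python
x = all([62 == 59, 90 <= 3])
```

all() returns bool

bool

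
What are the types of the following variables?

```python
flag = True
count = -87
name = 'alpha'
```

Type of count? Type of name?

count is assigned a bare integer (no decimal point), so it is an int; name is assigned a quoted string literal, so it is a str

int, str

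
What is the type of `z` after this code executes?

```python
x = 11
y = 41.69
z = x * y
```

int * float = float

float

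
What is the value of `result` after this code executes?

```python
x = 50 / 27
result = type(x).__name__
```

x is float; result = 'float'

'float'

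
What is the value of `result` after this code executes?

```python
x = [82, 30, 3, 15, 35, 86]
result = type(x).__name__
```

x is list; result = 'list'

'list'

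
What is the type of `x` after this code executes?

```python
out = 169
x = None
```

None has type NoneType

NoneType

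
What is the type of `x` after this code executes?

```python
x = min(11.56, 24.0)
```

min() of floats returns float

float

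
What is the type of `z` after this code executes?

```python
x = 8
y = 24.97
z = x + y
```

int + float = float

float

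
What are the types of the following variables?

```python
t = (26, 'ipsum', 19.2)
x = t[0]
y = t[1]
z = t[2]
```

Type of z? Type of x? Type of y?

tuple[2] is float; tuple[0] is int; tuple[1] is str

float, int, str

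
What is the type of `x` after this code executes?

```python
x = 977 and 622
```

'and' with truthy values returns last operand (int)

int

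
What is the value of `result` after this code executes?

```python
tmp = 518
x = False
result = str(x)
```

tmp = 518; x = False; result = 'False'

'False'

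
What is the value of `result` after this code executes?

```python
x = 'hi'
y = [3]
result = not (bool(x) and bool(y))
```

x = 'hi'; y = [3]; result = False

False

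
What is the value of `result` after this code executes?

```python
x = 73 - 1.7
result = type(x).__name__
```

x is float; result = 'float'

'float'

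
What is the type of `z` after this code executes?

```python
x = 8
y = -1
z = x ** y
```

int ** negative = float

float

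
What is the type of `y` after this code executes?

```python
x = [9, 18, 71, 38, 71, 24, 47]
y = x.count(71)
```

list.count() returns int

int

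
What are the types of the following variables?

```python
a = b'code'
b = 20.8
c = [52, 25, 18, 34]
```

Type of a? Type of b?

a is assigned a bytes literal (b'...' prefix); b is assigned a number with a decimal point, so it is a float

bytes, float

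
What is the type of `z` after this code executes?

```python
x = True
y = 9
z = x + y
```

bool + int = int (bool is subclass of int)

int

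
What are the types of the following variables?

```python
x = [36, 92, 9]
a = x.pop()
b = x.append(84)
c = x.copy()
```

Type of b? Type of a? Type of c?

append() returns None; pop() returns element; copy() returns list

NoneType, int, list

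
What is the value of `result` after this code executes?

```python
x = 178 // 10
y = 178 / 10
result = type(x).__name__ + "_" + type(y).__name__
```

x is int; y is float; result = 'int_float'

'int_float'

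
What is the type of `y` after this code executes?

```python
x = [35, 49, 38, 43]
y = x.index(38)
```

list.index() returns int

int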